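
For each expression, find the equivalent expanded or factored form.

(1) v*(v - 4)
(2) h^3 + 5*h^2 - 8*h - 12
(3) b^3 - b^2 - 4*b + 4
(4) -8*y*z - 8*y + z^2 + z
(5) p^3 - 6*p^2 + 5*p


(1) = v^2 - 4*v
(2) = (h - 2)*(h + 1)*(h + 6)
(3) = (b - 2)*(b - 1)*(b + 2)
(4) = (-8*y + z)*(z + 1)
(5) = p*(p - 5)*(p - 1)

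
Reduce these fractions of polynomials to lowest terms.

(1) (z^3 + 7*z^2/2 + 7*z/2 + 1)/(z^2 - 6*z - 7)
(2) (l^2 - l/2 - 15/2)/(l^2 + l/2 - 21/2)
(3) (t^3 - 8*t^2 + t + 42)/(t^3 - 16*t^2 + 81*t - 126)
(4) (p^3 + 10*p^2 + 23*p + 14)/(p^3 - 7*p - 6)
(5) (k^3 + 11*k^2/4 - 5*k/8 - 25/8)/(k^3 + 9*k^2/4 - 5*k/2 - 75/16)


(1) = (2*z^2 + 5*z + 2)/(2*z - 14)
(2) = (2*l + 5)/(2*l + 7)
(3) = (t + 2)/(t - 6)
(4) = (p + 7)/(p - 3)
(5) = (2*k - 2)/(2*k - 3)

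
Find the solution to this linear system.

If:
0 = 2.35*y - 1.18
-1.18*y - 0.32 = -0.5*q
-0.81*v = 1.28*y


Then:
q = 1.83
v = -0.79
y = 0.50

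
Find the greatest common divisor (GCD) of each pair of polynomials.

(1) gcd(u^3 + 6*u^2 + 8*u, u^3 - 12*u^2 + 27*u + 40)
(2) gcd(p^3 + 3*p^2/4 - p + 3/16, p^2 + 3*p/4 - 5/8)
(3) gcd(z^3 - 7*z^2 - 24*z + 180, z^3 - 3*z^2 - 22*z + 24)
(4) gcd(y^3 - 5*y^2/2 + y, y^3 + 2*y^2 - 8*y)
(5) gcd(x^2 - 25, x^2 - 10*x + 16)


(1) = gcd(u*(u + 2)*(u + 4), (u - 8)*(u - 5)*(u + 1)) = 1
(2) = gcd((p - 1/2)*(p - 1/4)*(p + 3/2), (p - 1/2)*(p + 5/4)) = p - 1/2
(3) = gcd((z - 6)^2*(z + 5), (z - 6)*(z - 1)*(z + 4)) = z - 6
(4) = gcd(y*(y - 2)*(y - 1/2), y*(y - 2)*(y + 4)) = y^2 - 2*y
(5) = 1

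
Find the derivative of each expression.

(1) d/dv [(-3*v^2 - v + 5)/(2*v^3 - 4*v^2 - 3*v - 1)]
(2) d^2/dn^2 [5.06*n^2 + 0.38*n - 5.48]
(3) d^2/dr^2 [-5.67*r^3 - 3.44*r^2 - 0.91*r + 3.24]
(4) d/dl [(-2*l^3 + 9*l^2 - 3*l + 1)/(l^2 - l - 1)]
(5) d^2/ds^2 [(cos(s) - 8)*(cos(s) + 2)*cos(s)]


(1) = (6*v^4 + 4*v^3 - 25*v^2 + 46*v + 16)/(4*v^6 - 16*v^5 + 4*v^4 + 20*v^3 + 17*v^2 + 6*v + 1)
(2) = 10.1200000000000
(3) = -34.02*r - 6.88
(4) = 2*(-l^4 + 2*l^3 - 10*l + 2)/(l^4 - 2*l^3 - l^2 + 2*l + 1)
(5) = 61*cos(s)/4 + 12*cos(2*s) - 9*cos(3*s)/4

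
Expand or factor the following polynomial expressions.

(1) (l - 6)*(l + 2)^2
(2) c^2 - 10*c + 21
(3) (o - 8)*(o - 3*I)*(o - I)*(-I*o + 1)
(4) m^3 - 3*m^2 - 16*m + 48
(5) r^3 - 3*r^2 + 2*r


(1) = l^3 - 2*l^2 - 20*l - 24
(2) = (c - 7)*(c - 3)
(3) = -I*o^4 - 3*o^3 + 8*I*o^3 + 24*o^2 - I*o^2 - 3*o + 8*I*o + 24
(4) = (m - 4)*(m - 3)*(m + 4)
(5) = r*(r - 2)*(r - 1)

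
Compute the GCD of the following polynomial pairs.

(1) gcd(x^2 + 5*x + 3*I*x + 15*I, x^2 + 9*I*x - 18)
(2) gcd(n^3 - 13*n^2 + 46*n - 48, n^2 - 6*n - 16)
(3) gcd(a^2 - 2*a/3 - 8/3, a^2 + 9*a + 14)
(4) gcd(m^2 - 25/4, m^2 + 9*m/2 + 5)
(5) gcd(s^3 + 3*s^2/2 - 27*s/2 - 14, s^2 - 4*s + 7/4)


(1) = gcd((x + 5)*(x + 3*I), (x + 3*I)*(x + 6*I)) = x + 3*I
(2) = n - 8
(3) = gcd((a - 2)*(a + 4/3), (a + 2)*(a + 7)) = 1
(4) = m + 5/2
(5) = s - 7/2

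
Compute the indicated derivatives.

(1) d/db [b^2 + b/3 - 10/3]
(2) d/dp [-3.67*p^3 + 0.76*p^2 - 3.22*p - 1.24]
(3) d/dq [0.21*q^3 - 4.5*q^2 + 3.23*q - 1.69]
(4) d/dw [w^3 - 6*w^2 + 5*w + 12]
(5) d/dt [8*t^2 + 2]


(1) = 2*b + 1/3
(2) = -11.01*p^2 + 1.52*p - 3.22
(3) = 0.63*q^2 - 9.0*q + 3.23
(4) = 3*w^2 - 12*w + 5
(5) = 16*t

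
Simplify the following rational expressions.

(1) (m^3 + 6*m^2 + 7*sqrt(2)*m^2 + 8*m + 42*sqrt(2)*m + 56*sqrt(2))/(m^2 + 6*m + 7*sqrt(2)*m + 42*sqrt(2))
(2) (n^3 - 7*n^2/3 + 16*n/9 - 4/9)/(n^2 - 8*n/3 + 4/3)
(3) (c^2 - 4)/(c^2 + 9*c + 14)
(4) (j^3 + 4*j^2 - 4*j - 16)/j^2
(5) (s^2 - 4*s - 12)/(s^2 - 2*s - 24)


(1) = (m^2 + 6*m + 8)/(m + 6)
(2) = (3*n^2 - 5*n + 2)/(3*n - 6)
(3) = (c - 2)/(c + 7)
(4) = (j^3 + 4*j^2 - 4*j - 16)/j^2
(5) = (s + 2)/(s + 4)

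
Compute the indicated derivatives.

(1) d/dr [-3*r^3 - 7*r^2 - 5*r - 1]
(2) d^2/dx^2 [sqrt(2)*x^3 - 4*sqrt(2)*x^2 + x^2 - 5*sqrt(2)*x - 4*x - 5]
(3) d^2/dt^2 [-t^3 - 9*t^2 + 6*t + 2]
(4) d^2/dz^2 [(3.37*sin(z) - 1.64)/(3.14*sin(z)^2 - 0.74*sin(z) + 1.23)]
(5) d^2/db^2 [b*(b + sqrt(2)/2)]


(1) = -9*r^2 - 14*r - 5
(2) = 6*sqrt(2)*x - 8*sqrt(2) + 2
(3) = -6*t - 18
(4) = (-33.226852*sin(z)^5 + 56.848444*sin(z)^4 + 133.115276*sin(z)^3 - 124.523806*sin(z)^2 - 58.835205*sin(z) + 17.006636)/(30.959144*sin(z)^6 - 21.888312*sin(z)^5 + 41.540316*sin(z)^4 - 17.553392*sin(z)^3 + 16.272162*sin(z)^2 - 3.358638*sin(z) + 1.860867)
(5) = 2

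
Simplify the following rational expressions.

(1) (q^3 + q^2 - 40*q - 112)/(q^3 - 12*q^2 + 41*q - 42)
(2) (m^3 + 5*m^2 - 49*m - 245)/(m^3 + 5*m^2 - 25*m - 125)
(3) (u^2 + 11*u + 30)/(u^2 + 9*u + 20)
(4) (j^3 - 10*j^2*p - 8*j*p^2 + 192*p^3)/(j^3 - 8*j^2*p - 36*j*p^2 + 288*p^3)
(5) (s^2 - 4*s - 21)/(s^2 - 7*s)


(1) = (q^2 + 8*q + 16)/(q^2 - 5*q + 6)
(2) = (m^2 - 49)/(m^2 - 25)
(3) = (u + 6)/(u + 4)
(4) = (j + 4*p)/(j + 6*p)
(5) = (s + 3)/s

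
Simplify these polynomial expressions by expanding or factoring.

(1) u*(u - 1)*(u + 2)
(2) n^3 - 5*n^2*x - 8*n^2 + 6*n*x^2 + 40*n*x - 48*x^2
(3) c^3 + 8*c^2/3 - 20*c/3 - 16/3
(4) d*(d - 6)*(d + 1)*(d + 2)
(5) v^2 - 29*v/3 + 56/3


(1) = u^3 + u^2 - 2*u
(2) = (n - 8)*(n - 3*x)*(n - 2*x)
(3) = (c - 2)*(c + 2/3)*(c + 4)
(4) = d^4 - 3*d^3 - 16*d^2 - 12*d
(5) = (v - 7)*(v - 8/3)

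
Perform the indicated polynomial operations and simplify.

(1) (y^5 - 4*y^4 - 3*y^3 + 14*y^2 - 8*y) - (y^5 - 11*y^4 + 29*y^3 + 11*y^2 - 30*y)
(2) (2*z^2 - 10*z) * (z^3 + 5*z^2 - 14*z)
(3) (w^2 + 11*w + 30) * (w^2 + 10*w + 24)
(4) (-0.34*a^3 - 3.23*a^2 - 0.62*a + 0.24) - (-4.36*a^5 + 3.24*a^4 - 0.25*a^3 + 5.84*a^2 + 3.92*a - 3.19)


(1) = 7*y^4 - 32*y^3 + 3*y^2 + 22*y
(2) = 2*z^5 - 78*z^3 + 140*z^2
(3) = w^4 + 21*w^3 + 164*w^2 + 564*w + 720
(4) = 4.36*a^5 - 3.24*a^4 - 0.09*a^3 - 9.07*a^2 - 4.54*a + 3.43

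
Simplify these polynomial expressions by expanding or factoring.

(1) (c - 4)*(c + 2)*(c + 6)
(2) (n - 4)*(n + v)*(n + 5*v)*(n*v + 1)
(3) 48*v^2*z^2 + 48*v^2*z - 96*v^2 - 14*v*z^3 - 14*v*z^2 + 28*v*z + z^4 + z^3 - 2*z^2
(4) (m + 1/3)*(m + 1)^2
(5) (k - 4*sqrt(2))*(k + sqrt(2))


(1) = c^3 + 4*c^2 - 20*c - 48
(2) = n^4*v + 6*n^3*v^2 - 4*n^3*v + n^3 + 5*n^2*v^3 - 24*n^2*v^2 + 6*n^2*v - 4*n^2 - 20*n*v^3 + 5*n*v^2 - 24*n*v - 20*v^2
(3) = (-8*v + z)*(-6*v + z)*(z - 1)*(z + 2)
(4) = m^3 + 7*m^2/3 + 5*m/3 + 1/3
(5) = k^2 - 3*sqrt(2)*k - 8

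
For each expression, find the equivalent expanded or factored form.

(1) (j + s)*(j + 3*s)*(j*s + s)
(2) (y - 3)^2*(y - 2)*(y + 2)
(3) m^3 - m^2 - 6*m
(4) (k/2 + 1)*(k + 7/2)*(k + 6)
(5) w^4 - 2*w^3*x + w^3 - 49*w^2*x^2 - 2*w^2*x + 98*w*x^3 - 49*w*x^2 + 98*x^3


(1) = j^3*s + 4*j^2*s^2 + j^2*s + 3*j*s^3 + 4*j*s^2 + 3*s^3
(2) = y^4 - 6*y^3 + 5*y^2 + 24*y - 36
(3) = m*(m - 3)*(m + 2)
(4) = k^3/2 + 23*k^2/4 + 20*k + 21
(5) = (w + 1)*(w - 7*x)*(w - 2*x)*(w + 7*x)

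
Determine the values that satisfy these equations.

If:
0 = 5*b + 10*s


Then:
b = -2*s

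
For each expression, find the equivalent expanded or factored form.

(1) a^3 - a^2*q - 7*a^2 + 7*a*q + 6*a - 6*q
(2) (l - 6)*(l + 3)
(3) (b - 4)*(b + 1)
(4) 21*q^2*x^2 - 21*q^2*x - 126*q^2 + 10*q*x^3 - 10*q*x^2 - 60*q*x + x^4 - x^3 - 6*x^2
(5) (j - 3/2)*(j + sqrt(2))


(1) = (a - 6)*(a - 1)*(a - q)
(2) = l^2 - 3*l - 18
(3) = b^2 - 3*b - 4
(4) = (3*q + x)*(7*q + x)*(x - 3)*(x + 2)
(5) = j^2 - 3*j/2 + sqrt(2)*j - 3*sqrt(2)/2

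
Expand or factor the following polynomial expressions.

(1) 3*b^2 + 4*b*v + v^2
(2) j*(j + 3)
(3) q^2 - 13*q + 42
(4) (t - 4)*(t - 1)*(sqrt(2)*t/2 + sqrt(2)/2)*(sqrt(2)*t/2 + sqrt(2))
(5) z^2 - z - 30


(1) = (b + v)*(3*b + v)
(2) = j^2 + 3*j
(3) = (q - 7)*(q - 6)
(4) = t^4/2 - t^3 - 9*t^2/2 + t + 4
(5) = (z - 6)*(z + 5)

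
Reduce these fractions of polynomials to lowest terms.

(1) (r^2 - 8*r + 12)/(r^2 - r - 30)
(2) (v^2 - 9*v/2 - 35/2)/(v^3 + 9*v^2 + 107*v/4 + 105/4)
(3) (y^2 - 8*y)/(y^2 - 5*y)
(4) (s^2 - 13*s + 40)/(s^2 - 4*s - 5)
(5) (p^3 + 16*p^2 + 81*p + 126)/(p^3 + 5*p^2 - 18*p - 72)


(1) = (r - 2)/(r + 5)
(2) = (2*v - 14)/(2*v^2 + 13*v + 21)
(3) = (y - 8)/(y - 5)
(4) = (s - 8)/(s + 1)
(5) = (p + 7)/(p - 4)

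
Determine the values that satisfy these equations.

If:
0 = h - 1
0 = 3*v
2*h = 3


Then:
No Solution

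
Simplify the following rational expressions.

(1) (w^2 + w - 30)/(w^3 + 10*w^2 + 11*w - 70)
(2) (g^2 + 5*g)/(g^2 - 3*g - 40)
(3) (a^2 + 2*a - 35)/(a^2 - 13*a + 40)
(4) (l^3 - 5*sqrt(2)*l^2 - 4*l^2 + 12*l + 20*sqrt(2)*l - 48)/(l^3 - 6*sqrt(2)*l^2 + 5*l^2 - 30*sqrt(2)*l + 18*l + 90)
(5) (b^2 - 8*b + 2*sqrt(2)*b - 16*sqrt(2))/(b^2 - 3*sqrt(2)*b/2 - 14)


(1) = (w^2 + w - 30)/(w^3 + 10*w^2 + 11*w - 70)
(2) = g/(g - 8)
(3) = (a + 7)/(a - 8)
(4) = (l^2 + l*(-4 - 2*sqrt(2)) + 8*sqrt(2))/(l^2 + l*(5 - 3*sqrt(2)) - 15*sqrt(2))
(5) = (2*b - 16)/(2*b - 7*sqrt(2))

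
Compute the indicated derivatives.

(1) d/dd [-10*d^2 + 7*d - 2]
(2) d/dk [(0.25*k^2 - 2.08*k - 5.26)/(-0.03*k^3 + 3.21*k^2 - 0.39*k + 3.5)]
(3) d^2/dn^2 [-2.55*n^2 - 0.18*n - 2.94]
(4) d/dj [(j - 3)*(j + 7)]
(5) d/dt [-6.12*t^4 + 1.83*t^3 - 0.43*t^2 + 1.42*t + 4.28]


(1) = 7 - 20*d
(2) = (0.0075*k^4 - 0.1248*k^3 + 6.1059*k^2 + 35.5192*k - 9.3314)/(0.0009*k^6 - 0.1926*k^5 + 10.3275*k^4 - 2.7138*k^3 + 22.6221*k^2 - 2.73*k + 12.25)
(3) = -5.10000000000000
(4) = 2*j + 4
(5) = -24.48*t^3 + 5.49*t^2 - 0.86*t + 1.42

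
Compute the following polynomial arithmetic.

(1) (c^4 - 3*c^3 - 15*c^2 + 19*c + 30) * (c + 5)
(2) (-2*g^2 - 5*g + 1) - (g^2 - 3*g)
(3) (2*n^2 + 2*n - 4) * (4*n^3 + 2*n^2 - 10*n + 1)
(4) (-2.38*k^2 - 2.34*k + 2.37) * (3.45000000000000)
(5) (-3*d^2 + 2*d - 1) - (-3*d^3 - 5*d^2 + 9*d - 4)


(1) = c^5 + 2*c^4 - 30*c^3 - 56*c^2 + 125*c + 150
(2) = -3*g^2 - 2*g + 1
(3) = 8*n^5 + 12*n^4 - 32*n^3 - 26*n^2 + 42*n - 4
(4) = -8.211*k^2 - 8.073*k + 8.1765
(5) = 3*d^3 + 2*d^2 - 7*d + 3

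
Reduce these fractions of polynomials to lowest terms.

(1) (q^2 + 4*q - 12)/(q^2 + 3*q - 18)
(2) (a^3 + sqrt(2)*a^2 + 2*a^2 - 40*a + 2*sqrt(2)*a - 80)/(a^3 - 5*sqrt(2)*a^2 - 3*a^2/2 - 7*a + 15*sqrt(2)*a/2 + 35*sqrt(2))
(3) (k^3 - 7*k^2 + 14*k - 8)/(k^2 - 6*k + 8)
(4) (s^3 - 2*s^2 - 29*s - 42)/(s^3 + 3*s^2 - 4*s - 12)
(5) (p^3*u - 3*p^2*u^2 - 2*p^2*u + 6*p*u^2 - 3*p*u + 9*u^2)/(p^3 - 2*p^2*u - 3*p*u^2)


(1) = (q - 2)/(q - 3)
(2) = (2*a^2 + 2*sqrt(2)*a - 80)/(2*a^2 + a*(-10*sqrt(2) - 7) + 35*sqrt(2))
(3) = k - 1
(4) = (s - 7)/(s - 2)
(5) = (p^2*u - 2*p*u - 3*u)/(p^2 + p*u)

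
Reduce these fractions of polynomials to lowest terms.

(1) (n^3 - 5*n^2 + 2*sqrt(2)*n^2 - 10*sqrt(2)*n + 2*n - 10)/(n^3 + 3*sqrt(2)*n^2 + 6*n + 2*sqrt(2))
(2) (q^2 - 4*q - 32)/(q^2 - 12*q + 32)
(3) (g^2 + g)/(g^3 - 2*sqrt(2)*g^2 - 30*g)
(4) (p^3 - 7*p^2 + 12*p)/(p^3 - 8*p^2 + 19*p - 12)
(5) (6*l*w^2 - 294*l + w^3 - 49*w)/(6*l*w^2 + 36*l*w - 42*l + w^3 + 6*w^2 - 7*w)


(1) = (n - 5)/(n + sqrt(2))
(2) = (q + 4)/(q - 4)
(3) = (g + 1)/(g^2 - 2*sqrt(2)*g - 30)
(4) = p/(p - 1)
(5) = (w - 7)/(w - 1)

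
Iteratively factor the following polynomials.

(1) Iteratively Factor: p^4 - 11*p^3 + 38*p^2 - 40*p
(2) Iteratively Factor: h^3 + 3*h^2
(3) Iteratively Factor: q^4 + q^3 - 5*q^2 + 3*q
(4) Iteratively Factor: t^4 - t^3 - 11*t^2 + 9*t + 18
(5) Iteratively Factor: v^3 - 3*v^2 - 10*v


(1) = (p - 4)*(p^3 - 7*p^2 + 10*p) = (p - 5)*(p - 4)*(p^2 - 2*p) = (p - 5)*(p - 4)*(p - 2)*(p)
(2) = (h)*(h^2 + 3*h) = h*(h + 3)*(h)
(3) = (q + 3)*(q^3 - 2*q^2 + q) = (q - 1)*(q + 3)*(q^2 - q) = (q - 1)^2*(q + 3)*(q)
(4) = (t + 1)*(t^3 - 2*t^2 - 9*t + 18) = (t - 3)*(t + 1)*(t^2 + t - 6) = (t - 3)*(t - 2)*(t + 1)*(t + 3)
(5) = (v + 2)*(v^2 - 5*v) = (v - 5)*(v + 2)*(v)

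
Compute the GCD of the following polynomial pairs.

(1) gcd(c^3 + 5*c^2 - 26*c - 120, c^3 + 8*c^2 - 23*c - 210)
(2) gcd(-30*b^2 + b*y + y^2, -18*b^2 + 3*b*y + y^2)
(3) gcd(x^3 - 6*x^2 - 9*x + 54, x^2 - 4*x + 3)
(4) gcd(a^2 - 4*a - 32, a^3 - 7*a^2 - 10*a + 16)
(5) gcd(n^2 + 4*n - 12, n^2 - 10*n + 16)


(1) = c^2 + c - 30
(2) = 6*b + y
(3) = x - 3
(4) = gcd((a - 8)*(a + 4), (a - 8)*(a - 1)*(a + 2)) = a - 8
(5) = gcd((n - 2)*(n + 6), (n - 8)*(n - 2)) = n - 2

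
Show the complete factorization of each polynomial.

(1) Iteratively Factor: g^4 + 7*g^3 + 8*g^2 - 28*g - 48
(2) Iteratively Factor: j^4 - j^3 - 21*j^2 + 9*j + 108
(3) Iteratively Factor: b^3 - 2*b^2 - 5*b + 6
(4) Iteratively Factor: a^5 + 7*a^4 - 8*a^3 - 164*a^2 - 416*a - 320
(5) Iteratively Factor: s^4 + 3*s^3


(1) = (g + 2)*(g^3 + 5*g^2 - 2*g - 24) = (g + 2)*(g + 4)*(g^2 + g - 6) = (g - 2)*(g + 2)*(g + 4)*(g + 3)
(2) = (j + 3)*(j^3 - 4*j^2 - 9*j + 36) = (j + 3)^2*(j^2 - 7*j + 12) = (j - 4)*(j + 3)^2*(j - 3)
(3) = (b - 1)*(b^2 - b - 6) = (b - 3)*(b - 1)*(b + 2)
(4) = (a - 5)*(a^4 + 12*a^3 + 52*a^2 + 96*a + 64) = (a - 5)*(a + 2)*(a^3 + 10*a^2 + 32*a + 32) = (a - 5)*(a + 2)*(a + 4)*(a^2 + 6*a + 8) = (a - 5)*(a + 2)*(a + 4)^2*(a + 2)
(5) = (s)*(s^3 + 3*s^2) = s^2*(s^2 + 3*s) = s^3*(s + 3)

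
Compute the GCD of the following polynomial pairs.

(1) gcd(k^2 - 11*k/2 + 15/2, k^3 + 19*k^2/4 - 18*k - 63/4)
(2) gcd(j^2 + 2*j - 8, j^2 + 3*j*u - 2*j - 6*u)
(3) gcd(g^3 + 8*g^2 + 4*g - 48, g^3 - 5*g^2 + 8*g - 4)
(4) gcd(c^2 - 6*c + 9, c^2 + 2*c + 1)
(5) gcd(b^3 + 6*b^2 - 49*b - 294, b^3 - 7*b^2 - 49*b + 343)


(1) = k - 3
(2) = gcd((j - 2)*(j + 4), (j - 2)*(j + 3*u)) = j - 2
(3) = g - 2
(4) = gcd((c - 3)^2, (c + 1)^2) = 1
(5) = gcd((b - 7)*(b + 6)*(b + 7), (b - 7)^2*(b + 7)) = b^2 - 49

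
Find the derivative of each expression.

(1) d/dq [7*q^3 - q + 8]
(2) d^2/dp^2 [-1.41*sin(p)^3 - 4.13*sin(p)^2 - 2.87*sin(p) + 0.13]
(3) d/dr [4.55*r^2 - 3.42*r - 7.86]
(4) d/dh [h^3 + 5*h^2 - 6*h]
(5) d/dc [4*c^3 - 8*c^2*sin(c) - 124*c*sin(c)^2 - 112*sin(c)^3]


(1) = 21*q^2 - 1
(2) = 3.9275*sin(p) - 3.1725*sin(3*p) - 8.26*cos(2*p)
(3) = 9.1*r - 3.42
(4) = 3*h^2 + 10*h - 6
(5) = -8*c^2*cos(c) + 12*c^2 - 16*c*sin(c) - 124*c*sin(2*c) - 336*sin(c)^2*cos(c) - 124*sin(c)^2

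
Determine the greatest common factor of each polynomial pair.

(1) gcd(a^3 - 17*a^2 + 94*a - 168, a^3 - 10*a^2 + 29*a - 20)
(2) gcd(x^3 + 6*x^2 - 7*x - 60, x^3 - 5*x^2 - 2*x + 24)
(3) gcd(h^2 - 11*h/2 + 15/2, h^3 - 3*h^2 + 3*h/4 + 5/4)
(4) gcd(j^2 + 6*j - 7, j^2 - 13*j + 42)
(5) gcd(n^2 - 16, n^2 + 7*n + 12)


(1) = gcd((a - 7)*(a - 6)*(a - 4), (a - 5)*(a - 4)*(a - 1)) = a - 4
(2) = x - 3
(3) = gcd((h - 3)*(h - 5/2), (h - 5/2)*(h - 1)*(h + 1/2)) = h - 5/2
(4) = gcd((j - 1)*(j + 7), (j - 7)*(j - 6)) = 1
(5) = n + 4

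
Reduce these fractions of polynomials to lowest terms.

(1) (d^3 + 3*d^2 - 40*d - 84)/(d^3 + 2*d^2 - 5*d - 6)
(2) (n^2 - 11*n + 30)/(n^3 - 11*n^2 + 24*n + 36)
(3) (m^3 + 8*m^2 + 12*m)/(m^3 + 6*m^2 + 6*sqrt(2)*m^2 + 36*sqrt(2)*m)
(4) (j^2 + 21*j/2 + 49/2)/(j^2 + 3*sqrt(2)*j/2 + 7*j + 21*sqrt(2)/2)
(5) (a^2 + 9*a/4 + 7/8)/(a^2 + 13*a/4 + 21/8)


(1) = (d^3 + 3*d^2 - 40*d - 84)/(d^3 + 2*d^2 - 5*d - 6)
(2) = (n - 5)/(n^2 - 5*n - 6)
(3) = (m + 2)/(m + 6*sqrt(2))
(4) = (4*j + 14)/(4*j + 6*sqrt(2))
(5) = (2*a + 1)/(2*a + 3)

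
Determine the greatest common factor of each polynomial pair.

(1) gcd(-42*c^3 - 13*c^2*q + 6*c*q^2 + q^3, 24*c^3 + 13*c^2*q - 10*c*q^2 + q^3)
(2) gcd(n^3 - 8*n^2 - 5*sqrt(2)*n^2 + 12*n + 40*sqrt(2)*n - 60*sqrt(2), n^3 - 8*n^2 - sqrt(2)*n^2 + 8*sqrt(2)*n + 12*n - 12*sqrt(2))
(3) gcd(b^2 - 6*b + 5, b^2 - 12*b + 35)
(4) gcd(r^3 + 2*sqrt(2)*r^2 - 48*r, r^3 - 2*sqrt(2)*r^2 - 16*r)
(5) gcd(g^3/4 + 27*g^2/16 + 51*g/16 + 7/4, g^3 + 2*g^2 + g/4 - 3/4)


(1) = -3*c + q
(2) = gcd((n - 6)*(n - 2)*(n - 5*sqrt(2)), (n - 6)*(n - 2)*(n - sqrt(2))) = n^2 - 8*n + 12
(3) = b - 5
(4) = r^2 - 4*sqrt(2)*r
(5) = g + 1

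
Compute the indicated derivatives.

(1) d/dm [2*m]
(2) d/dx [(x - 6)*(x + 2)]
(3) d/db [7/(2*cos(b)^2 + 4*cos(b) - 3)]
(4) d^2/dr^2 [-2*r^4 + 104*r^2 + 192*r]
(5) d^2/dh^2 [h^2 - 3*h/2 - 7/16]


(1) = 2
(2) = 2*x - 4
(3) = 28*(cos(b) + 1)*sin(b)/(4*cos(b) + cos(2*b) - 2)^2
(4) = 208 - 24*r^2
(5) = 2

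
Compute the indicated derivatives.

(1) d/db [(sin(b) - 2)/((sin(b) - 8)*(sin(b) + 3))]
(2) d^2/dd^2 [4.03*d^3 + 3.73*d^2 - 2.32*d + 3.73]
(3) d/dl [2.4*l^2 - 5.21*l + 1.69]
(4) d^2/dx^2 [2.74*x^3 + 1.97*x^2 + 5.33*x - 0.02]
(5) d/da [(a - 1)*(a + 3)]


(1) = (4*sin(b) + cos(b)^2 - 35)*cos(b)/((sin(b) - 8)^2*(sin(b) + 3)^2)
(2) = 24.18*d + 7.46
(3) = 4.8*l - 5.21
(4) = 16.44*x + 3.94
(5) = 2*a + 2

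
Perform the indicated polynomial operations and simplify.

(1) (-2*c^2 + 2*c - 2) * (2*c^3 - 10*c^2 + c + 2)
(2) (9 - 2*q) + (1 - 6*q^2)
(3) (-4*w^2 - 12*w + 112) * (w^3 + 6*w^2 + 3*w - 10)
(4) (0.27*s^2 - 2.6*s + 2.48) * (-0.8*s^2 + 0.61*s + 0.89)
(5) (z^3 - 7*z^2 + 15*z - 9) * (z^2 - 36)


(1) = -4*c^5 + 24*c^4 - 26*c^3 + 18*c^2 + 2*c - 4
(2) = -6*q^2 - 2*q + 10
(3) = -4*w^5 - 36*w^4 + 28*w^3 + 676*w^2 + 456*w - 1120
(4) = -0.216*s^4 + 2.2447*s^3 - 3.3297*s^2 - 0.8012*s + 2.2072
(5) = z^5 - 7*z^4 - 21*z^3 + 243*z^2 - 540*z + 324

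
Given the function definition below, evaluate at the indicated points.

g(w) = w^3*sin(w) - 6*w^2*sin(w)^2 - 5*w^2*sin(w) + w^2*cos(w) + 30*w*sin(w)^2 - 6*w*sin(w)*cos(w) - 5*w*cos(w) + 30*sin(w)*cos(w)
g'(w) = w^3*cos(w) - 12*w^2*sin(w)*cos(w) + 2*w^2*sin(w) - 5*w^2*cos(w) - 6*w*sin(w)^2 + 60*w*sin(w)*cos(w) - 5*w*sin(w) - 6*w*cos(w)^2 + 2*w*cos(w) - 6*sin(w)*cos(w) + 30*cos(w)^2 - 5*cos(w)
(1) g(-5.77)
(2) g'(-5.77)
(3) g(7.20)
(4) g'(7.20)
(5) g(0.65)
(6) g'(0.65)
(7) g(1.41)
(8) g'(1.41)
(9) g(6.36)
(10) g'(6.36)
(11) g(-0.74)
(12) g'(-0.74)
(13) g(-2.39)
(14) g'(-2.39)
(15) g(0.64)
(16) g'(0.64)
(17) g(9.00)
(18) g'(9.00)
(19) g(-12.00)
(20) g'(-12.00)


(1) = -184.13
(2) = -544.06
(3) = 33.91
(4) = 2.04
(5) = 15.42
(6) = 22.70
(7) = 25.14
(8) = -3.57
(9) = 11.92
(10) = 49.58
(11) = -23.48
(12) = 38.83
(13) = -11.37
(14) = -56.34
(15) = 15.20
(16) = 22.79
(17) = 73.05
(18) = -123.46
(19) = -1447.60
(20) = -2921.28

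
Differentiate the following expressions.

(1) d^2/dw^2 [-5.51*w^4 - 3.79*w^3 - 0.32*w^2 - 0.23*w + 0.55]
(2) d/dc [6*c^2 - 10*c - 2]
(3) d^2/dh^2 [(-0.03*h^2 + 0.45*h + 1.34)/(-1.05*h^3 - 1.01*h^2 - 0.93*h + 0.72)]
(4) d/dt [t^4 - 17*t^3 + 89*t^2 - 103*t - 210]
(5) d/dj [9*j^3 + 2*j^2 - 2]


(1) = -66.12*w^2 - 22.74*w - 0.64
(2) = 12*c - 10
(3) = (0.06615*h^6 - 2.97675*h^5 - 20.76732*h^4 - 22.515198*h^3 - 20.004168*h^2 - 15.593652*h - 4.838364)/(1.157625*h^9 + 3.340575*h^8 + 6.28929*h^7 + 4.566491*h^6 + 0.989154*h^5 - 3.801249*h^4 - 1.620459*h^3 - 0.297432*h^2 + 1.446336*h - 0.373248)
(4) = 4*t^3 - 51*t^2 + 178*t - 103
(5) = j*(27*j + 4)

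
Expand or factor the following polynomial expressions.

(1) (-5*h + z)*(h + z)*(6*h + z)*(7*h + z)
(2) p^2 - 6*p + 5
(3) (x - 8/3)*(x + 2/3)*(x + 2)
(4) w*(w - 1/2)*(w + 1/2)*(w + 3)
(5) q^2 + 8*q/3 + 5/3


(1) = -210*h^4 - 233*h^3*z - 15*h^2*z^2 + 9*h*z^3 + z^4
(2) = (p - 5)*(p - 1)
(3) = x^3 - 52*x/9 - 32/9
(4) = w^4 + 3*w^3 - w^2/4 - 3*w/4
(5) = (q + 1)*(q + 5/3)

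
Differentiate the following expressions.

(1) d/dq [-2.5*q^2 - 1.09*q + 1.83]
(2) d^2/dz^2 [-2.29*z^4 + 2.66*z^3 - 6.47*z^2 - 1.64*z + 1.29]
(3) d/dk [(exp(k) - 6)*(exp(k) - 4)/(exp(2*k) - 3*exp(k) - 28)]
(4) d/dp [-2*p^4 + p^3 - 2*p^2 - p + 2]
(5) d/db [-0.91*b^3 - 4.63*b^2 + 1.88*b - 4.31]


(1) = -5.0*q - 1.09
(2) = -27.48*z^2 + 15.96*z - 12.94
(3) = (7*exp(2*k) - 104*exp(k) + 352)*exp(k)/(exp(4*k) - 6*exp(3*k) - 47*exp(2*k) + 168*exp(k) + 784)
(4) = -8*p^3 + 3*p^2 - 4*p - 1
(5) = -2.73*b^2 - 9.26*b + 1.88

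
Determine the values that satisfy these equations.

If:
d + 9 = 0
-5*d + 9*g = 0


Then:
d = -9
g = -5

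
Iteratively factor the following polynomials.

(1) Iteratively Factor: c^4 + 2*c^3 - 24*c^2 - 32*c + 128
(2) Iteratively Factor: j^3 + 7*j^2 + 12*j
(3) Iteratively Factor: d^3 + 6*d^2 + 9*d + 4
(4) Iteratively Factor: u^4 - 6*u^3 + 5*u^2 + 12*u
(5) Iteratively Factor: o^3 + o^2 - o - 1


(1) = (c + 4)*(c^3 - 2*c^2 - 16*c + 32) = (c + 4)^2*(c^2 - 6*c + 8) = (c - 2)*(c + 4)^2*(c - 4)
(2) = (j + 4)*(j^2 + 3*j) = j*(j + 4)*(j + 3)
(3) = (d + 4)*(d^2 + 2*d + 1) = (d + 1)*(d + 4)*(d + 1)
(4) = (u)*(u^3 - 6*u^2 + 5*u + 12) = u*(u - 3)*(u^2 - 3*u - 4) = u*(u - 3)*(u + 1)*(u - 4)
(5) = (o + 1)*(o^2 - 1) = (o + 1)^2*(o - 1)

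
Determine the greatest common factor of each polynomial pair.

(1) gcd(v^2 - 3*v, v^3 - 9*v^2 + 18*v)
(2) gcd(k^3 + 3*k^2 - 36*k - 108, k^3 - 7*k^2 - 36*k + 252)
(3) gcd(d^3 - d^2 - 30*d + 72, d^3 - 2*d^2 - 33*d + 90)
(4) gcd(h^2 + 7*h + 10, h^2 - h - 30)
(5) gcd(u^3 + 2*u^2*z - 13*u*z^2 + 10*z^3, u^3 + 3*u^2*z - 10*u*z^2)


(1) = v^2 - 3*v
(2) = gcd((k - 6)*(k + 3)*(k + 6), (k - 7)*(k - 6)*(k + 6)) = k^2 - 36
(3) = d^2 + 3*d - 18
(4) = h + 5
(5) = gcd((u - 2*z)*(u - z)*(u + 5*z), u*(u - 2*z)*(u + 5*z)) = -u^2 - 3*u*z + 10*z^2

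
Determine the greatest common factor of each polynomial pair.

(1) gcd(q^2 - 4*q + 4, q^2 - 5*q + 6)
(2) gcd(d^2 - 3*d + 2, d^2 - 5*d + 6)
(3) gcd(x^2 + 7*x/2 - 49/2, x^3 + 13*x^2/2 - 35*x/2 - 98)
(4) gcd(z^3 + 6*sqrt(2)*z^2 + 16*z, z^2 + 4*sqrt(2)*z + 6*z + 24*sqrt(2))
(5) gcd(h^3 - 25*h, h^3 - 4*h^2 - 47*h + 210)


(1) = q - 2
(2) = d - 2
(3) = gcd((x - 7/2)*(x + 7), (x - 4)*(x + 7/2)*(x + 7)) = x + 7
(4) = z + 4*sqrt(2)
(5) = h - 5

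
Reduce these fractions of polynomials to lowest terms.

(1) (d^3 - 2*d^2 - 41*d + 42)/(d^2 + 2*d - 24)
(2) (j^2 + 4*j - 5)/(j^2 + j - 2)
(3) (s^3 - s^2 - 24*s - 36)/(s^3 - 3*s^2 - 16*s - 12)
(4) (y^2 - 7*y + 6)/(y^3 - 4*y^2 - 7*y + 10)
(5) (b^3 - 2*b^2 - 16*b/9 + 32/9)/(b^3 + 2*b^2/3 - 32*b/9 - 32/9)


(1) = (d^2 - 8*d + 7)/(d - 4)
(2) = (j + 5)/(j + 2)
(3) = (s + 3)/(s + 1)
(4) = (y - 6)/(y^2 - 3*y - 10)
(5) = (3*b - 4)/(3*b + 4)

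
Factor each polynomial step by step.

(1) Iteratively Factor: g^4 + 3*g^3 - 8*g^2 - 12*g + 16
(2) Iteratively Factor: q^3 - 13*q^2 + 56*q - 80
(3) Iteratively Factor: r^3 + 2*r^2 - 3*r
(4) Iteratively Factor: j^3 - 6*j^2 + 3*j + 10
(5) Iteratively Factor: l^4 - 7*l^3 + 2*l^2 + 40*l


(1) = (g + 4)*(g^3 - g^2 - 4*g + 4) = (g + 2)*(g + 4)*(g^2 - 3*g + 2) = (g - 1)*(g + 2)*(g + 4)*(g - 2)
(2) = (q - 5)*(q^2 - 8*q + 16) = (q - 5)*(q - 4)*(q - 4)
(3) = (r - 1)*(r^2 + 3*r) = r*(r - 1)*(r + 3)
(4) = (j + 1)*(j^2 - 7*j + 10) = (j - 5)*(j + 1)*(j - 2)
(5) = (l - 5)*(l^3 - 2*l^2 - 8*l) = (l - 5)*(l - 4)*(l^2 + 2*l) = (l - 5)*(l - 4)*(l + 2)*(l)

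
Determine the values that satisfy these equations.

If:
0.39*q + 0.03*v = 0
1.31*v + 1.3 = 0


Then:
q = 0.08
v = -0.99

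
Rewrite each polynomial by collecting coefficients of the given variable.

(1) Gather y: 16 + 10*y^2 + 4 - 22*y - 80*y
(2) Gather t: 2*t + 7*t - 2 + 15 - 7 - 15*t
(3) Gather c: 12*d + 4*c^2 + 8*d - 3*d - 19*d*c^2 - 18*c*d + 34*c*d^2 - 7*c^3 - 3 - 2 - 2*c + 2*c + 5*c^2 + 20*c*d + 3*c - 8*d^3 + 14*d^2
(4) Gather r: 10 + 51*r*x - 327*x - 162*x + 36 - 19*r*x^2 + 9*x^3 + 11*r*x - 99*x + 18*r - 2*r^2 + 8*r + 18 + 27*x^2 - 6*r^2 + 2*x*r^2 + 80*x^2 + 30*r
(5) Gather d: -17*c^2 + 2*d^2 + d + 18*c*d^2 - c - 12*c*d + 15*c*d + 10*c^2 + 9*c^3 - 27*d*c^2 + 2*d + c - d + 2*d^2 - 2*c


(1) = 10*y^2 - 102*y + 20
(2) = 6 - 6*t
(3) = -7*c^3 + c^2*(9 - 19*d) + c*(34*d^2 + 2*d + 3) - 8*d^3 + 14*d^2 + 17*d - 5
(4) = r^2*(2*x - 8) + r*(-19*x^2 + 62*x + 56) + 9*x^3 + 107*x^2 - 588*x + 64
(5) = 9*c^3 - 7*c^2 - 2*c + d^2*(18*c + 4) + d*(-27*c^2 + 3*c + 2)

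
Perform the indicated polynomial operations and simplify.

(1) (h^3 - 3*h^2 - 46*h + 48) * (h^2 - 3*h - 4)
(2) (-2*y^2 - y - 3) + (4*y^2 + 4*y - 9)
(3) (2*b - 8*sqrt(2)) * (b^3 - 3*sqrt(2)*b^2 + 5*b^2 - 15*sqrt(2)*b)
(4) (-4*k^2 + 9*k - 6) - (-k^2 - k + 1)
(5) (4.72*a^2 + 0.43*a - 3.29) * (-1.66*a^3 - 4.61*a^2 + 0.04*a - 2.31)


(1) = h^5 - 6*h^4 - 41*h^3 + 198*h^2 + 40*h - 192
(2) = 2*y^2 + 3*y - 12
(3) = 2*b^4 - 14*sqrt(2)*b^3 + 10*b^3 - 70*sqrt(2)*b^2 + 48*b^2 + 240*b
(4) = -3*k^2 + 10*k - 7
(5) = -7.8352*a^5 - 22.473*a^4 + 3.6679*a^3 + 4.2809*a^2 - 1.1249*a + 7.5999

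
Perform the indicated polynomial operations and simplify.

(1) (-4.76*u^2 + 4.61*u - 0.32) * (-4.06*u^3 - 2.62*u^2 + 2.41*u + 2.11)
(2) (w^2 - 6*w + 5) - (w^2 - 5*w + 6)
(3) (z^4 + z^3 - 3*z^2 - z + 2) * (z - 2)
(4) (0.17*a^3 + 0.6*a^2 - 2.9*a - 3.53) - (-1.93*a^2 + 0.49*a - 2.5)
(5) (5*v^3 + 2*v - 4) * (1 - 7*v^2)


(1) = 19.3256*u^5 - 6.2454*u^4 - 22.2506*u^3 + 1.9049*u^2 + 8.9559*u - 0.6752
(2) = -w - 1
(3) = z^5 - z^4 - 5*z^3 + 5*z^2 + 4*z - 4
(4) = 0.17*a^3 + 2.53*a^2 - 3.39*a - 1.03
(5) = -35*v^5 - 9*v^3 + 28*v^2 + 2*v - 4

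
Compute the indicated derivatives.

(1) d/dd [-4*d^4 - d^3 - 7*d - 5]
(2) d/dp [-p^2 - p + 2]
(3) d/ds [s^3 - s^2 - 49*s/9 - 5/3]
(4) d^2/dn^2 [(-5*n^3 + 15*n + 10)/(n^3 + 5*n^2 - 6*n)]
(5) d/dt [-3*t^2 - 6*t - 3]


(1) = -16*d^3 - 3*d^2 - 7
(2) = -2*p - 1
(3) = 3*s^2 - 2*s - 49/9
(4) = 10*(5*n^6 - 9*n^5 + 57*n^4 + 137*n^3 + 114*n^2 - 180*n + 72)/(n^3*(n^6 + 15*n^5 + 57*n^4 - 55*n^3 - 342*n^2 + 540*n - 216))
(5) = -6*t - 6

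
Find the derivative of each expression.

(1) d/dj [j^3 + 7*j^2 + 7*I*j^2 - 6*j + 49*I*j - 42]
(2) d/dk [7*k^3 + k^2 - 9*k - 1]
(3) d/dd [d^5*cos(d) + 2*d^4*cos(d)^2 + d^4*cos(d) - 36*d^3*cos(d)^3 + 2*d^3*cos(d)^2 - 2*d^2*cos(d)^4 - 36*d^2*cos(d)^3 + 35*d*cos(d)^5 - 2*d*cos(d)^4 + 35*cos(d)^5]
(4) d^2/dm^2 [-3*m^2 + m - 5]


(1) = 3*j^2 + 14*j*(1 + I) - 6 + 49*I
(2) = 21*k^2 + 2*k - 9
(3) = -d^5*sin(d) - d^4*sin(d) - 2*d^4*sin(2*d) + 5*d^4*cos(d) + 108*d^3*sin(d)*cos(d)^2 - 2*d^3*sin(2*d) + 8*d^3*cos(d)^2 + 4*d^3*cos(d) + 8*d^2*sin(d)*cos(d)^3 + 108*d^2*sin(d)*cos(d)^2 - 108*d^2*cos(d)^3 + 6*d^2*cos(d)^2 - 175*d*sin(d)*cos(d)^4 + 8*d*sin(d)*cos(d)^3 - 4*d*cos(d)^4 - 72*d*cos(d)^3 - 175*sin(d)*cos(d)^4 + 35*cos(d)^5 - 2*cos(d)^4
(4) = -6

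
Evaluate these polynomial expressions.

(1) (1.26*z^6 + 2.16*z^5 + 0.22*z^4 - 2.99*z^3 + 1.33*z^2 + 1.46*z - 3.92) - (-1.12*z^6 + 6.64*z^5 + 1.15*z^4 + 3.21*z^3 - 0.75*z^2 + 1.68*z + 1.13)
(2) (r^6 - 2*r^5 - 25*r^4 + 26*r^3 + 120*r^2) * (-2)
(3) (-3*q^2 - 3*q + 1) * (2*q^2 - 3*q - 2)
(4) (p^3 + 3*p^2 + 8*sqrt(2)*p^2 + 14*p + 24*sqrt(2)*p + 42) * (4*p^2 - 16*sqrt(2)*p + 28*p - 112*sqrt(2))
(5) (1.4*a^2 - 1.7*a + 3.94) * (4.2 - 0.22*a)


(1) = 2.38*z^6 - 4.48*z^5 - 0.93*z^4 - 6.2*z^3 + 2.08*z^2 - 0.22*z - 5.05
(2) = -2*r^6 + 4*r^5 + 50*r^4 - 52*r^3 - 240*r^2
(3) = -6*q^4 + 3*q^3 + 17*q^2 + 3*q - 2
(4) = 4*p^5 + 16*sqrt(2)*p^4 + 40*p^4 - 116*p^3 + 160*sqrt(2)*p^3 - 2000*p^2 + 112*sqrt(2)*p^2 - 4200*p - 2240*sqrt(2)*p - 4704*sqrt(2)
(5) = -0.308*a^3 + 6.254*a^2 - 8.0068*a + 16.548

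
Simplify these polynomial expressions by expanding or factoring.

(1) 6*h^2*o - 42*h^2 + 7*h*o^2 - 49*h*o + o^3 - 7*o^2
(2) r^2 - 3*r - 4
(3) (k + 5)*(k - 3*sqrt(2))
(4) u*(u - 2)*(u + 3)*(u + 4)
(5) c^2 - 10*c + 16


(1) = (h + o)*(6*h + o)*(o - 7)
(2) = (r - 4)*(r + 1)
(3) = k^2 - 3*sqrt(2)*k + 5*k - 15*sqrt(2)
(4) = u^4 + 5*u^3 - 2*u^2 - 24*u
(5) = (c - 8)*(c - 2)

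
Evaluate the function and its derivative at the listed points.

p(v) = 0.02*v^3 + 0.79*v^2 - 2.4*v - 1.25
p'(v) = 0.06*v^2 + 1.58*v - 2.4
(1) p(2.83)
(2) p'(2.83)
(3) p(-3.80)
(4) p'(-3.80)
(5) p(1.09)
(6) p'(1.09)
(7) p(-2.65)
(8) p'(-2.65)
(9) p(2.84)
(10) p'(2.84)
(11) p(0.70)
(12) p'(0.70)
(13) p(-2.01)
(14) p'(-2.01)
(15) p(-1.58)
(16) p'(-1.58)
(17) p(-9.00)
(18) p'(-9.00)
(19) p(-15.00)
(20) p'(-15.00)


(1) = -1.26
(2) = 2.55
(3) = 18.18
(4) = -7.54
(5) = -2.90
(6) = -0.61
(7) = 10.29
(8) = -6.17
(9) = -1.24
(10) = 2.57
(11) = -2.54
(12) = -1.26
(13) = 6.60
(14) = -5.33
(15) = 4.44
(16) = -4.75
(17) = 69.76
(18) = -11.76
(19) = 145.00
(20) = -12.60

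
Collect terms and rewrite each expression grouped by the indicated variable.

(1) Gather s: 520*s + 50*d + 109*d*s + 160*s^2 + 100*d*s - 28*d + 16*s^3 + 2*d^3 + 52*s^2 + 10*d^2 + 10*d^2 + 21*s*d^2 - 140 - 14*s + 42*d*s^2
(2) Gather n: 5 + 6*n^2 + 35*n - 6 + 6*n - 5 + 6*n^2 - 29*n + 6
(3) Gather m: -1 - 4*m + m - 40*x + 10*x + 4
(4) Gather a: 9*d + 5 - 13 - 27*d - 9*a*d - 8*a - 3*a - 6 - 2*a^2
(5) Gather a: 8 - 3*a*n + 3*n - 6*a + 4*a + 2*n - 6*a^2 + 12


(1) = 2*d^3 + 20*d^2 + 22*d + 16*s^3 + s^2*(42*d + 212) + s*(21*d^2 + 209*d + 506) - 140
(2) = 12*n^2 + 12*n
(3) = -3*m - 30*x + 3
(4) = -2*a^2 + a*(-9*d - 11) - 18*d - 14
(5) = -6*a^2 + a*(-3*n - 2) + 5*n + 20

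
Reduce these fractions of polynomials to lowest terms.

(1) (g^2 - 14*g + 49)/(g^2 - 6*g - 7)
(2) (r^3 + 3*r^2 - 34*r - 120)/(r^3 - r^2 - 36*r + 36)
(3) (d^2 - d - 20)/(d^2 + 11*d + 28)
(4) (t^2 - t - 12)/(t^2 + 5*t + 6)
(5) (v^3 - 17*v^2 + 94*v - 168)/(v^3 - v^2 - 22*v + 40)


(1) = (g - 7)/(g + 1)
(2) = (r^2 + 9*r + 20)/(r^2 + 5*r - 6)
(3) = (d - 5)/(d + 7)
(4) = (t - 4)/(t + 2)
(5) = (v^2 - 13*v + 42)/(v^2 + 3*v - 10)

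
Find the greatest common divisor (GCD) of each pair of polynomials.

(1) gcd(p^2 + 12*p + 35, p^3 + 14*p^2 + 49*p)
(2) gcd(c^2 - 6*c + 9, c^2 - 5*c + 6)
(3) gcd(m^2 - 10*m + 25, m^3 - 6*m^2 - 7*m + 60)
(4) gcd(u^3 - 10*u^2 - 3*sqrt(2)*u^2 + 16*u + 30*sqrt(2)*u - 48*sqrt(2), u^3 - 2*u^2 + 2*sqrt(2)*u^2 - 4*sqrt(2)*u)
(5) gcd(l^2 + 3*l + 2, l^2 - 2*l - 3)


(1) = gcd((p + 5)*(p + 7), p*(p + 7)^2) = p + 7
(2) = gcd((c - 3)^2, (c - 3)*(c - 2)) = c - 3
(3) = gcd((m - 5)^2, (m - 5)*(m - 4)*(m + 3)) = m - 5
(4) = gcd((u - 8)*(u - 2)*(u - 3*sqrt(2)), u*(u - 2)*(u + 2*sqrt(2))) = u - 2
(5) = l + 1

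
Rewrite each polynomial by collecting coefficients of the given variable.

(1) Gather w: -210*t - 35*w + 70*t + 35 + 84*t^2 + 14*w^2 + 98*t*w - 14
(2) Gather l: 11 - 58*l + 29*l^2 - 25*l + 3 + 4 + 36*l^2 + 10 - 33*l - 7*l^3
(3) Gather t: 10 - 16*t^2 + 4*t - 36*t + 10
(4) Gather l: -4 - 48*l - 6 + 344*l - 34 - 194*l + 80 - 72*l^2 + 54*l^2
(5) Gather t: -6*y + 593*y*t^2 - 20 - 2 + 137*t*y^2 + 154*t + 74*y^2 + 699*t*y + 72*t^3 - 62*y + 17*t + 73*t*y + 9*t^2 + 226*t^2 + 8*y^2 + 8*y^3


(1) = 84*t^2 - 140*t + 14*w^2 + w*(98*t - 35) + 21
(2) = -7*l^3 + 65*l^2 - 116*l + 28
(3) = -16*t^2 - 32*t + 20
(4) = -18*l^2 + 102*l + 36
(5) = 72*t^3 + t^2*(593*y + 235) + t*(137*y^2 + 772*y + 171) + 8*y^3 + 82*y^2 - 68*y - 22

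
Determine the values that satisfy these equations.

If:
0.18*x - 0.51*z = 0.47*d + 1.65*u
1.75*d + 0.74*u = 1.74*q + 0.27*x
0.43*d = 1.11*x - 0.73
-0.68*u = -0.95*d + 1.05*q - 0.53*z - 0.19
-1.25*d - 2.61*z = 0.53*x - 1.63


Then:
d = 2.50
q = 2.15
u = -0.26
x = 1.62
z = -0.90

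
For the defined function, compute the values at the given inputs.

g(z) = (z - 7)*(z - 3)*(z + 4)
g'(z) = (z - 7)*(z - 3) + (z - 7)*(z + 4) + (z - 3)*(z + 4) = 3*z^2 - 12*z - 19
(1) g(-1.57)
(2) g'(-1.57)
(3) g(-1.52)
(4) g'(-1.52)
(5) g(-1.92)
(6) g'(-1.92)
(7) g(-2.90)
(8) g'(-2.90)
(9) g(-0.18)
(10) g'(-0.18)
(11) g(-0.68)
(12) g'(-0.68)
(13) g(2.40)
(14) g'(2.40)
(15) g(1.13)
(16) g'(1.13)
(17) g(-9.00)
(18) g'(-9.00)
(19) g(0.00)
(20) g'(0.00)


(1) = 95.17
(2) = 7.23
(3) = 95.51
(4) = 6.17
(5) = 91.28
(6) = 15.10
(7) = 64.25
(8) = 41.03
(9) = 87.22
(10) = -16.74
(11) = 93.83
(12) = -9.45
(13) = 17.66
(14) = -30.52
(15) = 56.31
(16) = -28.73
(17) = -960.00
(18) = 332.00
(19) = 84.00
(20) = -19.00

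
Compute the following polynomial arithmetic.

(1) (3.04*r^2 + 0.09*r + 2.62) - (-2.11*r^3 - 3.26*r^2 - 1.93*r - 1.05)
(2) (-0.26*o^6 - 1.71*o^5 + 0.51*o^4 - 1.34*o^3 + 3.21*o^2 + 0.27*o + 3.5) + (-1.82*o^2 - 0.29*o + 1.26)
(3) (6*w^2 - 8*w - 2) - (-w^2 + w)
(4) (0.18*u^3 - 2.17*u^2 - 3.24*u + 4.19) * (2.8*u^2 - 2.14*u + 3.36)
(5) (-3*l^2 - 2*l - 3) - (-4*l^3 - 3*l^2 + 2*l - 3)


(1) = 2.11*r^3 + 6.3*r^2 + 2.02*r + 3.67
(2) = -0.26*o^6 - 1.71*o^5 + 0.51*o^4 - 1.34*o^3 + 1.39*o^2 - 0.02*o + 4.76
(3) = 7*w^2 - 9*w - 2
(4) = 0.504*u^5 - 6.4612*u^4 - 3.8234*u^3 + 11.3744*u^2 - 19.853*u + 14.0784
(5) = 4*l^3 - 4*l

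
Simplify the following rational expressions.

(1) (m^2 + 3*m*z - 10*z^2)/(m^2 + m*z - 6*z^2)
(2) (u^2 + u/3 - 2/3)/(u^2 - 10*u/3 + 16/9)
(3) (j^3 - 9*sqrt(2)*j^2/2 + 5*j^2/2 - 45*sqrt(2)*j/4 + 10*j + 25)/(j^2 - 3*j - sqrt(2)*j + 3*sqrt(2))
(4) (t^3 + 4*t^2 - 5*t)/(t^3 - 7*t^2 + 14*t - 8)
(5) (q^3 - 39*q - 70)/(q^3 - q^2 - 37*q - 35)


(1) = (m + 5*z)/(m + 3*z)
(2) = (3*u + 3)/(3*u - 8)
(3) = (4*j^3 + j^2*(10 - 18*sqrt(2)) + j*(40 - 45*sqrt(2)) + 100)/(4*j^2 + j*(-12 - 4*sqrt(2)) + 12*sqrt(2))
(4) = (t^2 + 5*t)/(t^2 - 6*t + 8)
(5) = (q + 2)/(q + 1)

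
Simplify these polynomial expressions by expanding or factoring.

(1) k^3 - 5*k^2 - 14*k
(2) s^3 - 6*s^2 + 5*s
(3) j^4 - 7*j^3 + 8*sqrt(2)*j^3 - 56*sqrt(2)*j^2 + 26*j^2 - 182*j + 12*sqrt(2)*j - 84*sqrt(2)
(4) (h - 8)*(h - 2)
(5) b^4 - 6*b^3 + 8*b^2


(1) = k*(k - 7)*(k + 2)
(2) = s*(s - 5)*(s - 1)
(3) = (j - 7)*(j + sqrt(2))^2*(j + 6*sqrt(2))
(4) = h^2 - 10*h + 16
(5) = b^2*(b - 4)*(b - 2)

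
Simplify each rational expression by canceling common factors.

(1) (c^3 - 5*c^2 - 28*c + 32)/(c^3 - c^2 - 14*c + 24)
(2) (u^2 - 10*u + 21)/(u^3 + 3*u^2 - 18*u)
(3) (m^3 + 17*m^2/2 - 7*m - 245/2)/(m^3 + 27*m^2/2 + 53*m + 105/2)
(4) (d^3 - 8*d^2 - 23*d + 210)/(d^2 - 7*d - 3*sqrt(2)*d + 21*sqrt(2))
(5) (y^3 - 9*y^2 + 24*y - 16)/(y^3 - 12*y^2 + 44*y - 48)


(1) = (c^2 - 9*c + 8)/(c^2 - 5*c + 6)
(2) = (u - 7)/(u^2 + 6*u)
(3) = (2*m - 7)/(2*m + 3)
(4) = (d^2 - d - 30)/(d - 3*sqrt(2))
(5) = (y^2 - 5*y + 4)/(y^2 - 8*y + 12)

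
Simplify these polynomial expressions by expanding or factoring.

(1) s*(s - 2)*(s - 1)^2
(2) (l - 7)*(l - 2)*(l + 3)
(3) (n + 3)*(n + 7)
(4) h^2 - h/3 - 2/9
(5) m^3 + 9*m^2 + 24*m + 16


(1) = s^4 - 4*s^3 + 5*s^2 - 2*s
(2) = l^3 - 6*l^2 - 13*l + 42
(3) = n^2 + 10*n + 21
(4) = (h - 2/3)*(h + 1/3)
(5) = (m + 1)*(m + 4)^2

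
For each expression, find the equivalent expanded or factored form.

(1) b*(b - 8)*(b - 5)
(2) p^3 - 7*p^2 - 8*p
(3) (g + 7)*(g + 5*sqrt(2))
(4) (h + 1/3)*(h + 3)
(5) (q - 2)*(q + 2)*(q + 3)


(1) = b^3 - 13*b^2 + 40*b
(2) = p*(p - 8)*(p + 1)
(3) = g^2 + 7*g + 5*sqrt(2)*g + 35*sqrt(2)
(4) = h^2 + 10*h/3 + 1
(5) = q^3 + 3*q^2 - 4*q - 12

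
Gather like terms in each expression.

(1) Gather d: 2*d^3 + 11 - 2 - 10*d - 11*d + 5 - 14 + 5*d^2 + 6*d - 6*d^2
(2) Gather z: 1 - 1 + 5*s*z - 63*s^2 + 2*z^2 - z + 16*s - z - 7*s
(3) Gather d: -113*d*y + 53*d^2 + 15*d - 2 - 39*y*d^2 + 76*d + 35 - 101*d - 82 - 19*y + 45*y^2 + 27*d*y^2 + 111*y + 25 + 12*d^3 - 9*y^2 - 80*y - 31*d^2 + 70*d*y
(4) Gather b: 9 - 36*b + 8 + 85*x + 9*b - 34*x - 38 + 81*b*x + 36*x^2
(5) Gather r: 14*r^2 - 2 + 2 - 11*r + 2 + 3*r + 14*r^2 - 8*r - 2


(1) = 2*d^3 - d^2 - 15*d
(2) = -63*s^2 + 9*s + 2*z^2 + z*(5*s - 2)
(3) = 12*d^3 + d^2*(22 - 39*y) + d*(27*y^2 - 43*y - 10) + 36*y^2 + 12*y - 24
(4) = b*(81*x - 27) + 36*x^2 + 51*x - 21
(5) = 28*r^2 - 16*r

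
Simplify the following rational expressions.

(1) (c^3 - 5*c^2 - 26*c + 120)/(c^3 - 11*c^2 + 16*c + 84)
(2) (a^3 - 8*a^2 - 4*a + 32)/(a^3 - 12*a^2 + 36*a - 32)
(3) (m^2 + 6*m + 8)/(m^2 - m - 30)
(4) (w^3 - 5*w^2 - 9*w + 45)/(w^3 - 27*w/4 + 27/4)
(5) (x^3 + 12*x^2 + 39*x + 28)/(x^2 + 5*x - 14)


(1) = (c^2 + c - 20)/(c^2 - 5*c - 14)
(2) = (a + 2)/(a - 2)
(3) = (m^2 + 6*m + 8)/(m^2 - m - 30)
(4) = (4*w^2 - 32*w + 60)/(4*w^2 - 12*w + 9)
(5) = (x^2 + 5*x + 4)/(x - 2)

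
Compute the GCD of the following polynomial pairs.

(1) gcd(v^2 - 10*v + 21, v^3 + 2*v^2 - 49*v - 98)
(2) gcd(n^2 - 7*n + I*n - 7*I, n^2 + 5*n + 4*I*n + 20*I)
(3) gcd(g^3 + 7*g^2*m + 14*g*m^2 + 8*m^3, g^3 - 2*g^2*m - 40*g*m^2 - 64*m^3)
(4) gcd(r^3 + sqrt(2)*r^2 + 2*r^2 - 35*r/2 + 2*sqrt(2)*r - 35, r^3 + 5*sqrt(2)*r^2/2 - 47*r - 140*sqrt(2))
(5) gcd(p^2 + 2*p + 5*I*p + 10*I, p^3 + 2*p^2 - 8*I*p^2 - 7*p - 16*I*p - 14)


(1) = gcd((v - 7)*(v - 3), (v - 7)*(v + 2)*(v + 7)) = v - 7
(2) = gcd((n - 7)*(n + I), (n + 5)*(n + 4*I)) = 1
(3) = gcd((g + m)*(g + 2*m)*(g + 4*m), (g - 8*m)*(g + 2*m)*(g + 4*m)) = g^2 + 6*g*m + 8*m^2
(4) = r + 7*sqrt(2)/2
(5) = p + 2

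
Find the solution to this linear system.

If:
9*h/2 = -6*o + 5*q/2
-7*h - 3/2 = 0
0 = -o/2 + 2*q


Then:
h = -3/14
o = 54/301
q = 27/602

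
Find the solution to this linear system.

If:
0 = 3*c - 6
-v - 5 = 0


Then:
c = 2
v = -5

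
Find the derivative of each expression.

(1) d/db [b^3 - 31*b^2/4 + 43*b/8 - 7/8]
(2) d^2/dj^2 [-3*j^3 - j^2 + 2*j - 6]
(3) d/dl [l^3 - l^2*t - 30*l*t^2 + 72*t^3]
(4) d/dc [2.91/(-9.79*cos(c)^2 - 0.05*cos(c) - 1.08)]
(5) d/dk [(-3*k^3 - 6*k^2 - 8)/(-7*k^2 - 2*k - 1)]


(1) = 3*b^2 - 31*b/2 + 43/8
(2) = -18*j - 2
(3) = 3*l^2 - 2*l*t - 30*t^2
(4) = -(56.9778*cos(c) + 0.1455)*sin(c)/(9.79*cos(c)^2 + 0.05*cos(c) + 1.08)^2
(5) = (21*k^4 + 12*k^3 + 21*k^2 - 100*k - 16)/(49*k^4 + 28*k^3 + 18*k^2 + 4*k + 1)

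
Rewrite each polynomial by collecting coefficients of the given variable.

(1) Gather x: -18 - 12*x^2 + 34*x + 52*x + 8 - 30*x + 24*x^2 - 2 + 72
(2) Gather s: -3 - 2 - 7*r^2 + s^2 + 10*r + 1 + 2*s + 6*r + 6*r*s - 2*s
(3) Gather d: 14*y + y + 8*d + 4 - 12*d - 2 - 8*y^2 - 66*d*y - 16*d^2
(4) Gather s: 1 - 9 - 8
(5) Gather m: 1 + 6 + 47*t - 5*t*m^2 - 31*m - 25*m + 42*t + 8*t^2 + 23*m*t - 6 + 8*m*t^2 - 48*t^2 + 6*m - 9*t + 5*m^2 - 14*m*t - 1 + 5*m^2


(1) = 12*x^2 + 56*x + 60
(2) = -7*r^2 + 6*r*s + 16*r + s^2 - 4
(3) = -16*d^2 + d*(-66*y - 4) - 8*y^2 + 15*y + 2
(4) = -16
(5) = m^2*(10 - 5*t) + m*(8*t^2 + 9*t - 50) - 40*t^2 + 80*t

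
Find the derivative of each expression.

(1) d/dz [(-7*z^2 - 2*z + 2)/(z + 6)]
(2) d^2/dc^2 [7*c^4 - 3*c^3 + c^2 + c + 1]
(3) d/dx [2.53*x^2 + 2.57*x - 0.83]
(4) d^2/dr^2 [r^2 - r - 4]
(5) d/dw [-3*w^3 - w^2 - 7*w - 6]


(1) = 7*(-z^2 - 12*z - 2)/(z^2 + 12*z + 36)
(2) = 84*c^2 - 18*c + 2
(3) = 5.06*x + 2.57
(4) = 2
(5) = -9*w^2 - 2*w - 7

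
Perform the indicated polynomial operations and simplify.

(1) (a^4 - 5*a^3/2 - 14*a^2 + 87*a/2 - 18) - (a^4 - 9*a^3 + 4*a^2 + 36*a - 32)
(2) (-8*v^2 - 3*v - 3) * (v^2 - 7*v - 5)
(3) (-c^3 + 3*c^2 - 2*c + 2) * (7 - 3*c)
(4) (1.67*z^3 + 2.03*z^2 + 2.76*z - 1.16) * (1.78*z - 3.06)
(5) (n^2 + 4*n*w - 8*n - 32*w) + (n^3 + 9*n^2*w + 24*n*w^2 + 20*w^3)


(1) = 13*a^3/2 - 18*a^2 + 15*a/2 + 14
(2) = -8*v^4 + 53*v^3 + 58*v^2 + 36*v + 15
(3) = 3*c^4 - 16*c^3 + 27*c^2 - 20*c + 14
(4) = 2.9726*z^4 - 1.4968*z^3 - 1.299*z^2 - 10.5104*z + 3.5496
(5) = n^3 + 9*n^2*w + n^2 + 24*n*w^2 + 4*n*w - 8*n + 20*w^3 - 32*w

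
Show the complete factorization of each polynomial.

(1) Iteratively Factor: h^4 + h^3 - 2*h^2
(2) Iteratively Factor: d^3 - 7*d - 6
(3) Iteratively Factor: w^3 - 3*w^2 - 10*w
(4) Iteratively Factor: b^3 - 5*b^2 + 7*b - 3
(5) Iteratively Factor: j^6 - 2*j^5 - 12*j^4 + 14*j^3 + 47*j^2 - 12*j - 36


(1) = (h)*(h^3 + h^2 - 2*h) = h*(h + 2)*(h^2 - h) = h^2*(h + 2)*(h - 1)
(2) = (d + 1)*(d^2 - d - 6) = (d - 3)*(d + 1)*(d + 2)
(3) = (w + 2)*(w^2 - 5*w) = (w - 5)*(w + 2)*(w)
(4) = (b - 3)*(b^2 - 2*b + 1) = (b - 3)*(b - 1)*(b - 1)
(5) = (j - 1)*(j^5 - j^4 - 13*j^3 + j^2 + 48*j + 36) = (j - 1)*(j + 2)*(j^4 - 3*j^3 - 7*j^2 + 15*j + 18) = (j - 3)*(j - 1)*(j + 2)*(j^3 - 7*j - 6) = (j - 3)*(j - 1)*(j + 1)*(j + 2)*(j^2 - j - 6) = (j - 3)^2*(j - 1)*(j + 1)*(j + 2)*(j + 2)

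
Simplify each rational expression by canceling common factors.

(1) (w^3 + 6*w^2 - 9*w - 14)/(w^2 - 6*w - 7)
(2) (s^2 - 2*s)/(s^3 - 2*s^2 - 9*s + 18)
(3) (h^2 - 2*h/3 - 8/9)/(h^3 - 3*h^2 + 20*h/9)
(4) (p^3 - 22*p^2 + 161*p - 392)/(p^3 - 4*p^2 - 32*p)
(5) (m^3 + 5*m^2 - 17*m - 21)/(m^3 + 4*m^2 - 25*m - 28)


(1) = (w^2 + 5*w - 14)/(w - 7)
(2) = s/(s^2 - 9)
(3) = (3*h + 2)/(3*h^2 - 5*h)
(4) = (p^2 - 14*p + 49)/(p^2 + 4*p)
(5) = (m - 3)/(m - 4)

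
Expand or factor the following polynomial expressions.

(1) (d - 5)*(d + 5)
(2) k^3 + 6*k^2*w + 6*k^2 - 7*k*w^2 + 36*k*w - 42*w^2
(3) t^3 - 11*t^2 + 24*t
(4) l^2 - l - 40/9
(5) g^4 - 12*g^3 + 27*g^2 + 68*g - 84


(1) = d^2 - 25
(2) = (k + 6)*(k - w)*(k + 7*w)
(3) = t*(t - 8)*(t - 3)
(4) = (l - 8/3)*(l + 5/3)
(5) = (g - 7)*(g - 6)*(g - 1)*(g + 2)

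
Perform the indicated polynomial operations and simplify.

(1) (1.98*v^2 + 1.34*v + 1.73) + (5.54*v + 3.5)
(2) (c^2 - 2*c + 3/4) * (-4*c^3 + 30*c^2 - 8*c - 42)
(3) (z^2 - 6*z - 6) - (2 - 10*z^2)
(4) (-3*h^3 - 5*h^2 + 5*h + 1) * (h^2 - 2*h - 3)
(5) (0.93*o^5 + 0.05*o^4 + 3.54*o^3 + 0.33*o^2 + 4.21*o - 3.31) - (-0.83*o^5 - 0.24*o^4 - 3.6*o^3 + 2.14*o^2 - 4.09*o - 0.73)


(1) = 1.98*v^2 + 6.88*v + 5.23
(2) = -4*c^5 + 38*c^4 - 71*c^3 - 7*c^2/2 + 78*c - 63/2
(3) = 11*z^2 - 6*z - 8
(4) = -3*h^5 + h^4 + 24*h^3 + 6*h^2 - 17*h - 3
(5) = 1.76*o^5 + 0.29*o^4 + 7.14*o^3 - 1.81*o^2 + 8.3*o - 2.58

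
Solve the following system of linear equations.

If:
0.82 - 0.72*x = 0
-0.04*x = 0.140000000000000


Then:
No Solution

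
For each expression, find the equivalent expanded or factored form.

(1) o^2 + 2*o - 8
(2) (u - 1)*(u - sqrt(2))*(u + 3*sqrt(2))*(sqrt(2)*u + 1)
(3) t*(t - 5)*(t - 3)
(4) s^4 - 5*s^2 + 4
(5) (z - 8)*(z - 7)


(1) = (o - 2)*(o + 4)
(2) = sqrt(2)*u^4 - sqrt(2)*u^3 + 5*u^3 - 4*sqrt(2)*u^2 - 5*u^2 - 6*u + 4*sqrt(2)*u + 6
(3) = t^3 - 8*t^2 + 15*t
(4) = (s - 2)*(s - 1)*(s + 1)*(s + 2)
(5) = z^2 - 15*z + 56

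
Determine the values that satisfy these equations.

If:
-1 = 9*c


Then:
c = -1/9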